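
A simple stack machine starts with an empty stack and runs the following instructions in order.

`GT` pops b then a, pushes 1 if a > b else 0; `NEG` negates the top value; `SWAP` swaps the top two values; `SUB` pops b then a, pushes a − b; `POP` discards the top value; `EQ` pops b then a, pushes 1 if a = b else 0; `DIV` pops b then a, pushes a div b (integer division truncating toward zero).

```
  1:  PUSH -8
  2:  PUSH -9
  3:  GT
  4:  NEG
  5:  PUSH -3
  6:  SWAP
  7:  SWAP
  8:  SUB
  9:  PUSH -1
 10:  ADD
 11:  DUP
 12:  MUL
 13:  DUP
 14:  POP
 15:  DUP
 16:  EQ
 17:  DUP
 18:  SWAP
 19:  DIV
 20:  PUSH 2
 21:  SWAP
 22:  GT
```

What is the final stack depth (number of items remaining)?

PUSH -8  [-8]
PUSH -9  [-8, -9]
GT       [1]
NEG      [-1]
PUSH -3  [-1, -3]
SWAP     [-3, -1]
SWAP     [-1, -3]
SUB      [2]
PUSH -1  [2, -1]
ADD      [1]
DUP      [1, 1]
MUL      [1]
DUP      [1, 1]
POP      [1]
DUP      [1, 1]
EQ       [1]
DUP      [1, 1]
SWAP     [1, 1]
DIV      [1]
PUSH 2   [1, 2]
SWAP     [2, 1]
GT       [1]

1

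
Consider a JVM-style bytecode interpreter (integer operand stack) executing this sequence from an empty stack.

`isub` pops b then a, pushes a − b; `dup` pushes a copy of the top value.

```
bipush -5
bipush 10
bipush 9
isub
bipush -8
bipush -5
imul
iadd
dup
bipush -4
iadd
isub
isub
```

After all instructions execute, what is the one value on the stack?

bipush -5  [-5]
bipush 10  [-5, 10]
bipush 9   [-5, 10, 9]
isub       [-5, 1]
bipush -8  [-5, 1, -8]
bipush -5  [-5, 1, -8, -5]
imul       [-5, 1, 40]
iadd       [-5, 41]
dup        [-5, 41, 41]
bipush -4  [-5, 41, 41, -4]
iadd       [-5, 41, 37]
isub       [-5, 4]
isub       [-9]

-9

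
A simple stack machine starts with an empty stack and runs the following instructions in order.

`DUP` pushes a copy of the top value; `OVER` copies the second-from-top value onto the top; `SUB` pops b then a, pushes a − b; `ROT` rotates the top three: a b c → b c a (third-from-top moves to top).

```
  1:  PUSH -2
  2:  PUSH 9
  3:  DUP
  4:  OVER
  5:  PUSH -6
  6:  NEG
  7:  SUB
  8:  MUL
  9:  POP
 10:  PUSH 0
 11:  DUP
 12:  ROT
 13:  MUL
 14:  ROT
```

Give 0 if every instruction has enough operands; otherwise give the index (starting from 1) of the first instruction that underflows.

0

PUSH -2  -2
PUSH 9   -2 9
DUP      -2 9 9
OVER     -2 9 9 9
PUSH -6  -2 9 9 9 -6
NEG      -2 9 9 9 6
SUB      -2 9 9 3
MUL      -2 9 27
POP      -2 9
PUSH 0   -2 9 0
DUP      -2 9 0 0
ROT      -2 0 0 9
MUL      -2 0 0
ROT      0 0 -2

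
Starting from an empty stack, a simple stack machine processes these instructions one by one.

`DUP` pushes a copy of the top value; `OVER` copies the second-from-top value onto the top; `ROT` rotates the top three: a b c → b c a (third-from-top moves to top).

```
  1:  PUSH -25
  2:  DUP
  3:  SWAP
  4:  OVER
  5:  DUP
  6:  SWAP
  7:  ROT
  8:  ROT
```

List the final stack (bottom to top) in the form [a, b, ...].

[-25, -25, -25, -25]

PUSH -25  [-25]
DUP       [-25, -25]
SWAP      [-25, -25]
OVER      [-25, -25, -25]
DUP       [-25, -25, -25, -25]
SWAP      [-25, -25, -25, -25]
ROT       [-25, -25, -25, -25]
ROT       [-25, -25, -25, -25]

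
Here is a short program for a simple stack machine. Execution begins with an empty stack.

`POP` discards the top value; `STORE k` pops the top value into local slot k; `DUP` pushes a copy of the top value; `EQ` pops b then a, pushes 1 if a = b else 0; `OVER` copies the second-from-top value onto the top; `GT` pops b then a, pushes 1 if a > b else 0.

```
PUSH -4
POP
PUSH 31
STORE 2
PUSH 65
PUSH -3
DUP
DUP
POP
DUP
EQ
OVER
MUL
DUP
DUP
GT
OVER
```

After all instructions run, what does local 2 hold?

31

PUSH -4 → -4
POP     → (empty)
PUSH 31 → 31
STORE 2 → (empty)
PUSH 65 → 65
PUSH -3 → 65 -3
DUP     → 65 -3 -3
DUP     → 65 -3 -3 -3
POP     → 65 -3 -3
DUP     → 65 -3 -3 -3
EQ      → 65 -3 1
OVER    → 65 -3 1 -3
MUL     → 65 -3 -3
DUP     → 65 -3 -3 -3
DUP     → 65 -3 -3 -3 -3
GT      → 65 -3 -3 0
OVER    → 65 -3 -3 0 -3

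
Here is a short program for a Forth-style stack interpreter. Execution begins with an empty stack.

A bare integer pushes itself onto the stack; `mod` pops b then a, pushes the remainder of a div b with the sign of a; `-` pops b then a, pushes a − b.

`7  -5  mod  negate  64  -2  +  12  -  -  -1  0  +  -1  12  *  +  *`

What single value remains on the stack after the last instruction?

676

7      -> [7]
-5     -> [7, -5]
mod    -> [2]
negate -> [-2]
64     -> [-2, 64]
-2     -> [-2, 64, -2]
+      -> [-2, 62]
12     -> [-2, 62, 12]
-      -> [-2, 50]
-      -> [-52]
-1     -> [-52, -1]
0      -> [-52, -1, 0]
+      -> [-52, -1]
-1     -> [-52, -1, -1]
12     -> [-52, -1, -1, 12]
*      -> [-52, -1, -12]
+      -> [-52, -13]
*      -> [676]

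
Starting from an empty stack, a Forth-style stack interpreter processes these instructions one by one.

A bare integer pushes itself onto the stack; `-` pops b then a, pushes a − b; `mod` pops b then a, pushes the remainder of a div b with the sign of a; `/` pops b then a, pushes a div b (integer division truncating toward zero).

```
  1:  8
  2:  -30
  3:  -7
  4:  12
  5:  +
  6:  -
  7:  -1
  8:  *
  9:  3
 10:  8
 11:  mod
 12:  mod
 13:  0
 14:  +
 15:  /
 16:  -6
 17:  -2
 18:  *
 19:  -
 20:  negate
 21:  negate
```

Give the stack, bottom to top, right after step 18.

8   : 8
-30 : 8 -30
-7  : 8 -30 -7
12  : 8 -30 -7 12
+   : 8 -30 5
-   : 8 -35
-1  : 8 -35 -1
*   : 8 35
3   : 8 35 3
8   : 8 35 3 8
mod : 8 35 3
mod : 8 2
0   : 8 2 0
+   : 8 2
/   : 4
-6  : 4 -6
-2  : 4 -6 -2
*   : 4 12

[4, 12]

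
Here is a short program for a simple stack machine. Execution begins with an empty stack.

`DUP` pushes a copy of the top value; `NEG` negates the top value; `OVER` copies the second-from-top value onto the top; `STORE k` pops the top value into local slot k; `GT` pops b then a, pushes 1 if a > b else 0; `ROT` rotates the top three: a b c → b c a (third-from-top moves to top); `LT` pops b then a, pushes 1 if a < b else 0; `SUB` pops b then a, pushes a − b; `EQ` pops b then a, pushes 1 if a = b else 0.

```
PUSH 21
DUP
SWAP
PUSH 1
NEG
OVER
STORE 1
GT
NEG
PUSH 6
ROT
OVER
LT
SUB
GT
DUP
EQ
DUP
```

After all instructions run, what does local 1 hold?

21

PUSH 21 : 21
DUP     : 21 21
SWAP    : 21 21
PUSH 1  : 21 21 1
NEG     : 21 21 -1
OVER    : 21 21 -1 21
STORE 1 : 21 21 -1
GT      : 21 1
NEG     : 21 -1
PUSH 6  : 21 -1 6
ROT     : -1 6 21
OVER    : -1 6 21 6
LT      : -1 6 0
SUB     : -1 6
GT      : 0
DUP     : 0 0
EQ      : 1
DUP     : 1 1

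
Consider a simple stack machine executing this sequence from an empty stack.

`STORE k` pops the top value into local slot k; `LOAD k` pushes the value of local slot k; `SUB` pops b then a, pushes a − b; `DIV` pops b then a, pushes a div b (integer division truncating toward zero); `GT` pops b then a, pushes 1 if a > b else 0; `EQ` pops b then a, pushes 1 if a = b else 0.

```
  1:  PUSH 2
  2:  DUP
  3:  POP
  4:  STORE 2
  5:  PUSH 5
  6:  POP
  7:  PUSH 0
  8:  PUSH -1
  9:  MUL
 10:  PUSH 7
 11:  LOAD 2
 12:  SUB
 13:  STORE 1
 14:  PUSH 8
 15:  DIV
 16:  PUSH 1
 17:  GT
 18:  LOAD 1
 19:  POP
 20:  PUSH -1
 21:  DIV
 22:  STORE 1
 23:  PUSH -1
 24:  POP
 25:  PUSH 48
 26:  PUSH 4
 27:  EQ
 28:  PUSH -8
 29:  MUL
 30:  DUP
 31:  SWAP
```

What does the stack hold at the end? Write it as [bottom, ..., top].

[0, 0]

PUSH 2  -> [2]
DUP     -> [2, 2]
POP     -> [2]
STORE 2 -> []
PUSH 5  -> [5]
POP     -> []
PUSH 0  -> [0]
PUSH -1 -> [0, -1]
MUL     -> [0]
PUSH 7  -> [0, 7]
LOAD 2  -> [0, 7, 2]
SUB     -> [0, 5]
STORE 1 -> [0]
PUSH 8  -> [0, 8]
DIV     -> [0]
PUSH 1  -> [0, 1]
GT      -> [0]
LOAD 1  -> [0, 5]
POP     -> [0]
PUSH -1 -> [0, -1]
DIV     -> [0]
STORE 1 -> []
PUSH -1 -> [-1]
POP     -> []
PUSH 48 -> [48]
PUSH 4  -> [48, 4]
EQ      -> [0]
PUSH -8 -> [0, -8]
MUL     -> [0]
DUP     -> [0, 0]
SWAP    -> [0, 0]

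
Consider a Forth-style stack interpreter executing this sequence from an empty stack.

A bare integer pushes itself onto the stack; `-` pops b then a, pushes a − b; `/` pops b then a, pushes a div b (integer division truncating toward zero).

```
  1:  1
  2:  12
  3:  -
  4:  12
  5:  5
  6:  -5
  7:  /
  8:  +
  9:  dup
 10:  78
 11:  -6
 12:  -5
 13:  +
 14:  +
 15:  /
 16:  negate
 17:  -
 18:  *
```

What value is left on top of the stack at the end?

1       [1]
12      [1, 12]
-       [-11]
12      [-11, 12]
5       [-11, 12, 5]
-5      [-11, 12, 5, -5]
/       [-11, 12, -1]
+       [-11, 11]
dup     [-11, 11, 11]
78      [-11, 11, 11, 78]
-6      [-11, 11, 11, 78, -6]
-5      [-11, 11, 11, 78, -6, -5]
+       [-11, 11, 11, 78, -11]
+       [-11, 11, 11, 67]
/       [-11, 11, 0]
negate  [-11, 11, 0]
-       [-11, 11]
*       [-121]

-121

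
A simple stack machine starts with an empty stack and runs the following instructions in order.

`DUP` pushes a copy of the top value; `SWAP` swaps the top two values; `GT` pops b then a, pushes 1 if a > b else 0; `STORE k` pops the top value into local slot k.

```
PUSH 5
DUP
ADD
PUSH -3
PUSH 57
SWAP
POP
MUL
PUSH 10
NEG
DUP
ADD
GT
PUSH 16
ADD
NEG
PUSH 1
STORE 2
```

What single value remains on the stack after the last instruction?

-17

PUSH 5  -> 5
DUP     -> 5 5
ADD     -> 10
PUSH -3 -> 10 -3
PUSH 57 -> 10 -3 57
SWAP    -> 10 57 -3
POP     -> 10 57
MUL     -> 570
PUSH 10 -> 570 10
NEG     -> 570 -10
DUP     -> 570 -10 -10
ADD     -> 570 -20
GT      -> 1
PUSH 16 -> 1 16
ADD     -> 17
NEG     -> -17
PUSH 1  -> -17 1
STORE 2 -> -17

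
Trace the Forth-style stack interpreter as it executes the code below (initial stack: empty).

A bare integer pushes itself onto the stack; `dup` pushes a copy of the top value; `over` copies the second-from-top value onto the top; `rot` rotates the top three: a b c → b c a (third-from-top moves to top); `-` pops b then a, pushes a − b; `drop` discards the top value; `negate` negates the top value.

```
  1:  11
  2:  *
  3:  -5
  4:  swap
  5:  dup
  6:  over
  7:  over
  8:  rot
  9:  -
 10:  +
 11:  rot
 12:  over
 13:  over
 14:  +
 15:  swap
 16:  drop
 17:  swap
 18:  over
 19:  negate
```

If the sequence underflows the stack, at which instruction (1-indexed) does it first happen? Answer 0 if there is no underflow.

11 → 11
*  — needs 2 operands, stack has 1 → underflow

2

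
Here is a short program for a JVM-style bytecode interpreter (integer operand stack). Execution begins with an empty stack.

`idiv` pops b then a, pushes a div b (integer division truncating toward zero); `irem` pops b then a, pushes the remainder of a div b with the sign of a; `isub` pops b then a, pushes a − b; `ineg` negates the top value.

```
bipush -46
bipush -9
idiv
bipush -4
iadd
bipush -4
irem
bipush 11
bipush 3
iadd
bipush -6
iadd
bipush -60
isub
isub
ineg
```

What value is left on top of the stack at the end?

bipush -46  -46
bipush -9   -46 -9
idiv        5
bipush -4   5 -4
iadd        1
bipush -4   1 -4
irem        1
bipush 11   1 11
bipush 3    1 11 3
iadd        1 14
bipush -6   1 14 -6
iadd        1 8
bipush -60  1 8 -60
isub        1 68
isub        -67
ineg        67

67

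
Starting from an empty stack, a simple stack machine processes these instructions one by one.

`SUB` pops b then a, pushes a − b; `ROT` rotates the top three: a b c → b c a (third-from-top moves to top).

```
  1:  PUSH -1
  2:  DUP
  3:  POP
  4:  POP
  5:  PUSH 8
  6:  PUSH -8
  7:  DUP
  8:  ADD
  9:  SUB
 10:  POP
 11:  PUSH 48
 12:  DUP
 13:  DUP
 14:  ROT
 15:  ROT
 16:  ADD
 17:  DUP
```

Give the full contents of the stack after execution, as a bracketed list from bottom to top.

PUSH -1 -> -1
DUP     -> -1 -1
POP     -> -1
POP     -> (empty)
PUSH 8  -> 8
PUSH -8 -> 8 -8
DUP     -> 8 -8 -8
ADD     -> 8 -16
SUB     -> 24
POP     -> (empty)
PUSH 48 -> 48
DUP     -> 48 48
DUP     -> 48 48 48
ROT     -> 48 48 48
ROT     -> 48 48 48
ADD     -> 48 96
DUP     -> 48 96 96

[48, 96, 96]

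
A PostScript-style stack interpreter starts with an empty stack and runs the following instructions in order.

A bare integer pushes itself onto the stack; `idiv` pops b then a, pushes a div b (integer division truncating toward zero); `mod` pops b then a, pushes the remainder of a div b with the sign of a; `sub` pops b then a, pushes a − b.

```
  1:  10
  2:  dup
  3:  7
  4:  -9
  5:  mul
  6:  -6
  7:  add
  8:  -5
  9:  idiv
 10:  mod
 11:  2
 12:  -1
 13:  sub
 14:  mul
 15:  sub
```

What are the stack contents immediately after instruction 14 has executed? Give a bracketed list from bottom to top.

[10, 30]

10    10
dup   10 10
7     10 10 7
-9    10 10 7 -9
mul   10 10 -63
-6    10 10 -63 -6
add   10 10 -69
-5    10 10 -69 -5
idiv  10 10 13
mod   10 10
2     10 10 2
-1    10 10 2 -1
sub   10 10 3
mul   10 30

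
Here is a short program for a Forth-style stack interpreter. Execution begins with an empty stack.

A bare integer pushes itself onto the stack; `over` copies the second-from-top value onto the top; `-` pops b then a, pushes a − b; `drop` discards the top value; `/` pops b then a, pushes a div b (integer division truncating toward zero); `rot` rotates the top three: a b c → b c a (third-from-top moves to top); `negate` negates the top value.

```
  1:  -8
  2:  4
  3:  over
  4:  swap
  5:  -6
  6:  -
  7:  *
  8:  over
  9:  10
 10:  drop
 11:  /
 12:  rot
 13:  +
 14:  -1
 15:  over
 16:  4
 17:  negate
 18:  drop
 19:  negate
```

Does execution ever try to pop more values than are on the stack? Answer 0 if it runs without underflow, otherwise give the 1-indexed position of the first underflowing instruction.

12

-8    [-8]
4     [-8, 4]
over  [-8, 4, -8]
swap  [-8, -8, 4]
-6    [-8, -8, 4, -6]
-     [-8, -8, 10]
*     [-8, -80]
over  [-8, -80, -8]
10    [-8, -80, -8, 10]
drop  [-8, -80, -8]
/     [-8, 10]
rot  — needs 3 operands, stack has 2 → underflow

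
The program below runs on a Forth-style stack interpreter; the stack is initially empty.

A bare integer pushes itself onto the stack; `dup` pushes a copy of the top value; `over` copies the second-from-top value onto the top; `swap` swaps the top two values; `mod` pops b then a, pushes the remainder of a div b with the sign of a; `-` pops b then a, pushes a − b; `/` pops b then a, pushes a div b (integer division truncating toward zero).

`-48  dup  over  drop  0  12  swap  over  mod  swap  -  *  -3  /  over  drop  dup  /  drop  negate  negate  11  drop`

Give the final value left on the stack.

-48     -48
dup     -48 -48
over    -48 -48 -48
drop    -48 -48
0       -48 -48 0
12      -48 -48 0 12
swap    -48 -48 12 0
over    -48 -48 12 0 12
mod     -48 -48 12 0
swap    -48 -48 0 12
-       -48 -48 -12
*       -48 576
-3      -48 576 -3
/       -48 -192
over    -48 -192 -48
drop    -48 -192
dup     -48 -192 -192
/       -48 1
drop    -48
negate  48
negate  -48
11      -48 11
drop    -48

-48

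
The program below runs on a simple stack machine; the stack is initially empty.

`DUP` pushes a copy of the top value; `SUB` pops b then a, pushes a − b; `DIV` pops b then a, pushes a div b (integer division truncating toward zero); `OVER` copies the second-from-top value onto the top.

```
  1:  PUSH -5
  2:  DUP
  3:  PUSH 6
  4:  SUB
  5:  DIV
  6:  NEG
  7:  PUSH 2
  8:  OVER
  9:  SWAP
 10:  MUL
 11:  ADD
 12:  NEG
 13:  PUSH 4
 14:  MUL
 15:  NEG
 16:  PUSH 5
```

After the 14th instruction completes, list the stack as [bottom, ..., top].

PUSH -5  -5
DUP      -5 -5
PUSH 6   -5 -5 6
SUB      -5 -11
DIV      0
NEG      0
PUSH 2   0 2
OVER     0 2 0
SWAP     0 0 2
MUL      0 0
ADD      0
NEG      0
PUSH 4   0 4
MUL      0

[0]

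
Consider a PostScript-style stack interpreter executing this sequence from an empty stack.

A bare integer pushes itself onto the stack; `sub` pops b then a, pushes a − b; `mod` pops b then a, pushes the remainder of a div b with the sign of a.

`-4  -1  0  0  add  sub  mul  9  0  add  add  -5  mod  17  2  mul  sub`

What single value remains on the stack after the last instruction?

-4   [-4]
-1   [-4, -1]
0    [-4, -1, 0]
0    [-4, -1, 0, 0]
add  [-4, -1, 0]
sub  [-4, -1]
mul  [4]
9    [4, 9]
0    [4, 9, 0]
add  [4, 9]
add  [13]
-5   [13, -5]
mod  [3]
17   [3, 17]
2    [3, 17, 2]
mul  [3, 34]
sub  [-31]

-31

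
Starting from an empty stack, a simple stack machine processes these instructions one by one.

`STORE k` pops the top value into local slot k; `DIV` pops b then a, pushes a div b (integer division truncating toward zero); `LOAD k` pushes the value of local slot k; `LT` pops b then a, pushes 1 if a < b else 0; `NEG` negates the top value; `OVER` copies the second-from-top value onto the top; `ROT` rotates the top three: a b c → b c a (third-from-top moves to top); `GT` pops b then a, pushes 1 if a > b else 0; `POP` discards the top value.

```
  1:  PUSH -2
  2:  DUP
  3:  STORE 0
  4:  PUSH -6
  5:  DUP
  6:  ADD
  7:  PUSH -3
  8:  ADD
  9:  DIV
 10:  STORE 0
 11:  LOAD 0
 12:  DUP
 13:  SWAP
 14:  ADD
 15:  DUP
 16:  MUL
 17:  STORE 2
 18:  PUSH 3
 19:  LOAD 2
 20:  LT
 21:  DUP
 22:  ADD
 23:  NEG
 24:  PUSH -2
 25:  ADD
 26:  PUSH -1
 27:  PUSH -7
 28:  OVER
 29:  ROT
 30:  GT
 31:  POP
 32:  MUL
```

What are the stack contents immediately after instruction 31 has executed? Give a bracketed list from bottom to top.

PUSH -2 -> -2
DUP     -> -2 -2
STORE 0 -> -2
PUSH -6 -> -2 -6
DUP     -> -2 -6 -6
ADD     -> -2 -12
PUSH -3 -> -2 -12 -3
ADD     -> -2 -15
DIV     -> 0
STORE 0 -> (empty)
LOAD 0  -> 0
DUP     -> 0 0
SWAP    -> 0 0
ADD     -> 0
DUP     -> 0 0
MUL     -> 0
STORE 2 -> (empty)
PUSH 3  -> 3
LOAD 2  -> 3 0
LT      -> 0
DUP     -> 0 0
ADD     -> 0
NEG     -> 0
PUSH -2 -> 0 -2
ADD     -> -2
PUSH -1 -> -2 -1
PUSH -7 -> -2 -1 -7
OVER    -> -2 -1 -7 -1
ROT     -> -2 -7 -1 -1
GT      -> -2 -7 0
POP     -> -2 -7

[-2, -7]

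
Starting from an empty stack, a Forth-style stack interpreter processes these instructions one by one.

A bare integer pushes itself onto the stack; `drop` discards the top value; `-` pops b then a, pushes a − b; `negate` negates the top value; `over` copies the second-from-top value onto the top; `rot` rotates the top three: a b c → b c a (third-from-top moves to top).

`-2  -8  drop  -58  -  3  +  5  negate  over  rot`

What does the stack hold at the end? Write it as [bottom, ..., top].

[-5, 59, 59]

-2     -> -2
-8     -> -2 -8
drop   -> -2
-58    -> -2 -58
-      -> 56
3      -> 56 3
+      -> 59
5      -> 59 5
negate -> 59 -5
over   -> 59 -5 59
rot    -> -5 59 59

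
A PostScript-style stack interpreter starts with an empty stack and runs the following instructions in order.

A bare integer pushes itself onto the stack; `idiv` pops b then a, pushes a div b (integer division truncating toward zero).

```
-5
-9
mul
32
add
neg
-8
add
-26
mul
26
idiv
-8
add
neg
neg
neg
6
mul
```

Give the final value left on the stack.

-5   : [-5]
-9   : [-5, -9]
mul  : [45]
32   : [45, 32]
add  : [77]
neg  : [-77]
-8   : [-77, -8]
add  : [-85]
-26  : [-85, -26]
mul  : [2210]
26   : [2210, 26]
idiv : [85]
-8   : [85, -8]
add  : [77]
neg  : [-77]
neg  : [77]
neg  : [-77]
6    : [-77, 6]
mul  : [-462]

-462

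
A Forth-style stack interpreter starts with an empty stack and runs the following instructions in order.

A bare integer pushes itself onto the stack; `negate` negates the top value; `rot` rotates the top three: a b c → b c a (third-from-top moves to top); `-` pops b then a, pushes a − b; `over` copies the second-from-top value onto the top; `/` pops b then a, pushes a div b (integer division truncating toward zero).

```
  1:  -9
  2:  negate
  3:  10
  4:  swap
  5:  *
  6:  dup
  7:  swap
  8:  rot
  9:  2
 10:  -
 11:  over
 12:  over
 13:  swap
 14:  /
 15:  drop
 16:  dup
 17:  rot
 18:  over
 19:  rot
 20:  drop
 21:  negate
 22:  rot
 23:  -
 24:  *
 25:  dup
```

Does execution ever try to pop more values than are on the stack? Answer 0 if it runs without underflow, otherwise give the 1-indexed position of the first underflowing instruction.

-9     -> -9
negate -> 9
10     -> 9 10
swap   -> 10 9
*      -> 90
dup    -> 90 90
swap   -> 90 90
rot  — needs 3 operands, stack has 2 → underflow

8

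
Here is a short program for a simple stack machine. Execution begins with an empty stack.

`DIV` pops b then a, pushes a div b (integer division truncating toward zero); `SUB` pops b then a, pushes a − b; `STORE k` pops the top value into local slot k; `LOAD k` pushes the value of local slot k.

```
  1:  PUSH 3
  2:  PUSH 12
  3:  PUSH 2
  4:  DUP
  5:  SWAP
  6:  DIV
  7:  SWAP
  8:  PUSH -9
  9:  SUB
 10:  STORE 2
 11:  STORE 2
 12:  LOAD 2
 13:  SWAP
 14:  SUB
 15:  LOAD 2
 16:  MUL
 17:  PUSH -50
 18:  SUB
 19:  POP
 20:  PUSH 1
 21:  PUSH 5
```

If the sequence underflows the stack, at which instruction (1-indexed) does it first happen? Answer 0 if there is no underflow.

PUSH 3   : 3
PUSH 12  : 3 12
PUSH 2   : 3 12 2
DUP      : 3 12 2 2
SWAP     : 3 12 2 2
DIV      : 3 12 1
SWAP     : 3 1 12
PUSH -9  : 3 1 12 -9
SUB      : 3 1 21
STORE 2  : 3 1
STORE 2  : 3
LOAD 2   : 3 1
SWAP     : 1 3
SUB      : -2
LOAD 2   : -2 1
MUL      : -2
PUSH -50 : -2 -50
SUB      : 48
POP      : (empty)
PUSH 1   : 1
PUSH 5   : 1 5

0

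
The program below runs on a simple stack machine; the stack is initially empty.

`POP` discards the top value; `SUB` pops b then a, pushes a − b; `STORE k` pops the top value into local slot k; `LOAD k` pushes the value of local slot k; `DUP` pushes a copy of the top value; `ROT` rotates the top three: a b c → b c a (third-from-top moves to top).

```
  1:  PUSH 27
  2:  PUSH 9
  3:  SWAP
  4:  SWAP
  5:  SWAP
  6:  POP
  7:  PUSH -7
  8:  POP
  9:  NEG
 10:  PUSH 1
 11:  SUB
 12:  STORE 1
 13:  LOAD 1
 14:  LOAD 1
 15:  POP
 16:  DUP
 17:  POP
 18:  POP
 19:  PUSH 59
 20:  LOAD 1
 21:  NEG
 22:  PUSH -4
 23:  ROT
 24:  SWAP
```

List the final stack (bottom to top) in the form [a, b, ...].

PUSH 27 → [27]
PUSH 9  → [27, 9]
SWAP    → [9, 27]
SWAP    → [27, 9]
SWAP    → [9, 27]
POP     → [9]
PUSH -7 → [9, -7]
POP     → [9]
NEG     → [-9]
PUSH 1  → [-9, 1]
SUB     → [-10]
STORE 1 → []
LOAD 1  → [-10]
LOAD 1  → [-10, -10]
POP     → [-10]
DUP     → [-10, -10]
POP     → [-10]
POP     → []
PUSH 59 → [59]
LOAD 1  → [59, -10]
NEG     → [59, 10]
PUSH -4 → [59, 10, -4]
ROT     → [10, -4, 59]
SWAP    → [10, 59, -4]

[10, 59, -4]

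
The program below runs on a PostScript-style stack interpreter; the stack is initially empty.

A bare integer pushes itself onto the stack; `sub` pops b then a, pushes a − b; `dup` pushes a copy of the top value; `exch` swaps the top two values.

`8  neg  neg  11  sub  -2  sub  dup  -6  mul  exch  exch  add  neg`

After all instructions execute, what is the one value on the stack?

8    → 8
neg  → -8
neg  → 8
11   → 8 11
sub  → -3
-2   → -3 -2
sub  → -1
dup  → -1 -1
-6   → -1 -1 -6
mul  → -1 6
exch → 6 -1
exch → -1 6
add  → 5
neg  → -5

-5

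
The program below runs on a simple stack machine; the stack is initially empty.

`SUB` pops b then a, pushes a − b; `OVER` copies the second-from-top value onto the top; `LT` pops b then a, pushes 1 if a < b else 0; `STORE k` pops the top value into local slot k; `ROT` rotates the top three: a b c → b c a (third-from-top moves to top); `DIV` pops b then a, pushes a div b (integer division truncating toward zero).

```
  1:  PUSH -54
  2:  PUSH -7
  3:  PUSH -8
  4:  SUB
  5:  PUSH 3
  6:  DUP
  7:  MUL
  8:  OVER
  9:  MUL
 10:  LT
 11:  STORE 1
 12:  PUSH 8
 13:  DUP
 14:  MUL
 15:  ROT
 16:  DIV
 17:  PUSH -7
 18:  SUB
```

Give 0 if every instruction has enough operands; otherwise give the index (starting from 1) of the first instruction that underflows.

15

PUSH -54 → [-54]
PUSH -7  → [-54, -7]
PUSH -8  → [-54, -7, -8]
SUB      → [-54, 1]
PUSH 3   → [-54, 1, 3]
DUP      → [-54, 1, 3, 3]
MUL      → [-54, 1, 9]
OVER     → [-54, 1, 9, 1]
MUL      → [-54, 1, 9]
LT       → [-54, 1]
STORE 1  → [-54]
PUSH 8   → [-54, 8]
DUP      → [-54, 8, 8]
MUL      → [-54, 64]
ROT  — needs 3 operands, stack has 2 → underflow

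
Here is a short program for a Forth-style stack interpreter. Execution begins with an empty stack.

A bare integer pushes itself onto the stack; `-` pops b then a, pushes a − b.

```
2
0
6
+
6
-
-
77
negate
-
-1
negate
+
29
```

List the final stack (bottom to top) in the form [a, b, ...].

[80, 29]

2      : [2]
0      : [2, 0]
6      : [2, 0, 6]
+      : [2, 6]
6      : [2, 6, 6]
-      : [2, 0]
-      : [2]
77     : [2, 77]
negate : [2, -77]
-      : [79]
-1     : [79, -1]
negate : [79, 1]
+      : [80]
29     : [80, 29]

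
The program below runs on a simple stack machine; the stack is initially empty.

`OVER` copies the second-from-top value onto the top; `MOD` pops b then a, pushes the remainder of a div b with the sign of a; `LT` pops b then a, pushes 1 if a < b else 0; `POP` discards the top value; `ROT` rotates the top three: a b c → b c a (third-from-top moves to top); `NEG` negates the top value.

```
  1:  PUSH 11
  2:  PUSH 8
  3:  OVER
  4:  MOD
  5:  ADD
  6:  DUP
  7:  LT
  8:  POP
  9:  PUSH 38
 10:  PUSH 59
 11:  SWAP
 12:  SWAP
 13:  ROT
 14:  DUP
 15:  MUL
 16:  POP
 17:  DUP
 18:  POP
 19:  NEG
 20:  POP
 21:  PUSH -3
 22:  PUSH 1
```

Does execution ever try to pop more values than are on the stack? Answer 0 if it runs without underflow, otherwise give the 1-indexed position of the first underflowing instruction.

PUSH 11 → 11
PUSH 8  → 11 8
OVER    → 11 8 11
MOD     → 11 8
ADD     → 19
DUP     → 19 19
LT      → 0
POP     → (empty)
PUSH 38 → 38
PUSH 59 → 38 59
SWAP    → 59 38
SWAP    → 38 59
ROT  — needs 3 operands, stack has 2 → underflow

13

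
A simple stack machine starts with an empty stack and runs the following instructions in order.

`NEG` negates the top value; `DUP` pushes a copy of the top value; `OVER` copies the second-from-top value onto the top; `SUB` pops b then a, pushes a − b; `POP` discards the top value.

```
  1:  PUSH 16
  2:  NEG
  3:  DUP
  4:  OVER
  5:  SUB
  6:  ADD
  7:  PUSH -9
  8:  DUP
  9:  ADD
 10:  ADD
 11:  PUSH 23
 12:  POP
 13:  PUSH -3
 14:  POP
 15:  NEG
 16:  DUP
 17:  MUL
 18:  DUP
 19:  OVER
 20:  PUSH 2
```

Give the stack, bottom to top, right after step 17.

[1156]

PUSH 16 -> [16]
NEG     -> [-16]
DUP     -> [-16, -16]
OVER    -> [-16, -16, -16]
SUB     -> [-16, 0]
ADD     -> [-16]
PUSH -9 -> [-16, -9]
DUP     -> [-16, -9, -9]
ADD     -> [-16, -18]
ADD     -> [-34]
PUSH 23 -> [-34, 23]
POP     -> [-34]
PUSH -3 -> [-34, -3]
POP     -> [-34]
NEG     -> [34]
DUP     -> [34, 34]
MUL     -> [1156]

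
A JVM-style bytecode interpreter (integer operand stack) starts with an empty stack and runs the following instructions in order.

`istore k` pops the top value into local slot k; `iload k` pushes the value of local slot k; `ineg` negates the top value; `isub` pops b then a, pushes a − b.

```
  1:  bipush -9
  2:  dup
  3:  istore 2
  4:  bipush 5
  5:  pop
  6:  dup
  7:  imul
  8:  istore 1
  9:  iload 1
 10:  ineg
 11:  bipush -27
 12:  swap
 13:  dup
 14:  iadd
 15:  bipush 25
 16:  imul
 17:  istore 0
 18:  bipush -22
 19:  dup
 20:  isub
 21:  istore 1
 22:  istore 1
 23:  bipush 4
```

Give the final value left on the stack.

bipush -9  → [-9]
dup        → [-9, -9]
istore 2   → [-9]
bipush 5   → [-9, 5]
pop        → [-9]
dup        → [-9, -9]
imul       → [81]
istore 1   → []
iload 1    → [81]
ineg       → [-81]
bipush -27 → [-81, -27]
swap       → [-27, -81]
dup        → [-27, -81, -81]
iadd       → [-27, -162]
bipush 25  → [-27, -162, 25]
imul       → [-27, -4050]
istore 0   → [-27]
bipush -22 → [-27, -22]
dup        → [-27, -22, -22]
isub       → [-27, 0]
istore 1   → [-27]
istore 1   → []
bipush 4   → [4]

4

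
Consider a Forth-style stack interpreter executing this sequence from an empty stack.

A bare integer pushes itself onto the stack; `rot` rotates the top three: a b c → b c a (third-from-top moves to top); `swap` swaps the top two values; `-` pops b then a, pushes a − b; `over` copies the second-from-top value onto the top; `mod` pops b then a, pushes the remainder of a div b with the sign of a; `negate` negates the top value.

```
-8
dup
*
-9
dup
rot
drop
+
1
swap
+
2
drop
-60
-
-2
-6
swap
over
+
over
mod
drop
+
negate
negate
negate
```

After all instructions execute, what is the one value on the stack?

-8     : [-8]
dup    : [-8, -8]
*      : [64]
-9     : [64, -9]
dup    : [64, -9, -9]
rot    : [-9, -9, 64]
drop   : [-9, -9]
+      : [-18]
1      : [-18, 1]
swap   : [1, -18]
+      : [-17]
2      : [-17, 2]
drop   : [-17]
-60    : [-17, -60]
-      : [43]
-2     : [43, -2]
-6     : [43, -2, -6]
swap   : [43, -6, -2]
over   : [43, -6, -2, -6]
+      : [43, -6, -8]
over   : [43, -6, -8, -6]
mod    : [43, -6, -2]
drop   : [43, -6]
+      : [37]
negate : [-37]
negate : [37]
negate : [-37]

-37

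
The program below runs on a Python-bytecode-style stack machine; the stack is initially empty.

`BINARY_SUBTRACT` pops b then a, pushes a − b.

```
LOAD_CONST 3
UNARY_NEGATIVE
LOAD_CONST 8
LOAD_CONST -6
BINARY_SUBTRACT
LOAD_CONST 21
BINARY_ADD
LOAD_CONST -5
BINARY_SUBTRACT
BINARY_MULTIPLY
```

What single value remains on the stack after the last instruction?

-120

LOAD_CONST 3    -> [3]
UNARY_NEGATIVE  -> [-3]
LOAD_CONST 8    -> [-3, 8]
LOAD_CONST -6   -> [-3, 8, -6]
BINARY_SUBTRACT -> [-3, 14]
LOAD_CONST 21   -> [-3, 14, 21]
BINARY_ADD      -> [-3, 35]
LOAD_CONST -5   -> [-3, 35, -5]
BINARY_SUBTRACT -> [-3, 40]
BINARY_MULTIPLY -> [-120]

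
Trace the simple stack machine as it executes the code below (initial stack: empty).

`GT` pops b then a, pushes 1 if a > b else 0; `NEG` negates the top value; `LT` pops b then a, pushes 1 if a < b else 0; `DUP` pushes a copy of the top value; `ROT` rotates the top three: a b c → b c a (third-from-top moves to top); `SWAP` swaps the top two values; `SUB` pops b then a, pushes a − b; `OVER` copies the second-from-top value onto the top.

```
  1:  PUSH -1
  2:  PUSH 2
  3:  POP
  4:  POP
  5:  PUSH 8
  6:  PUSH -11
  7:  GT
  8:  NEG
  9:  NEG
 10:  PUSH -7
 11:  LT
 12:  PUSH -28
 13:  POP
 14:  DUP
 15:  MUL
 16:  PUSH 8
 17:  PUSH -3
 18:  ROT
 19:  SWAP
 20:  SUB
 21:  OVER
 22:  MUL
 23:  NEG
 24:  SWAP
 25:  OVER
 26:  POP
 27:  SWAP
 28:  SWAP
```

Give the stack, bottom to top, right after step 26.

PUSH -1  → [-1]
PUSH 2   → [-1, 2]
POP      → [-1]
POP      → []
PUSH 8   → [8]
PUSH -11 → [8, -11]
GT       → [1]
NEG      → [-1]
NEG      → [1]
PUSH -7  → [1, -7]
LT       → [0]
PUSH -28 → [0, -28]
POP      → [0]
DUP      → [0, 0]
MUL      → [0]
PUSH 8   → [0, 8]
PUSH -3  → [0, 8, -3]
ROT      → [8, -3, 0]
SWAP     → [8, 0, -3]
SUB      → [8, 3]
OVER     → [8, 3, 8]
MUL      → [8, 24]
NEG      → [8, -24]
SWAP     → [-24, 8]
OVER     → [-24, 8, -24]
POP      → [-24, 8]

[-24, 8]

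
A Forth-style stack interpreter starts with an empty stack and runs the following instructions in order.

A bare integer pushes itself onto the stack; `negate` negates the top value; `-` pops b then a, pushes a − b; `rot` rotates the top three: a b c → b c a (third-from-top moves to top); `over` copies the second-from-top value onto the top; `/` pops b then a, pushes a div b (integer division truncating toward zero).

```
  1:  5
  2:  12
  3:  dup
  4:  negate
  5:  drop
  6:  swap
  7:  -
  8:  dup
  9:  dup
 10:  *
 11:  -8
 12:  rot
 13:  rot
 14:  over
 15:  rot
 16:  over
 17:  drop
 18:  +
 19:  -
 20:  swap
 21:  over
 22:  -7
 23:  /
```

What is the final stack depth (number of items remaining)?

5      → [5]
12     → [5, 12]
dup    → [5, 12, 12]
negate → [5, 12, -12]
drop   → [5, 12]
swap   → [12, 5]
-      → [7]
dup    → [7, 7]
dup    → [7, 7, 7]
*      → [7, 49]
-8     → [7, 49, -8]
rot    → [49, -8, 7]
rot    → [-8, 7, 49]
over   → [-8, 7, 49, 7]
rot    → [-8, 49, 7, 7]
over   → [-8, 49, 7, 7, 7]
drop   → [-8, 49, 7, 7]
+      → [-8, 49, 14]
-      → [-8, 35]
swap   → [35, -8]
over   → [35, -8, 35]
-7     → [35, -8, 35, -7]
/      → [35, -8, -5]

3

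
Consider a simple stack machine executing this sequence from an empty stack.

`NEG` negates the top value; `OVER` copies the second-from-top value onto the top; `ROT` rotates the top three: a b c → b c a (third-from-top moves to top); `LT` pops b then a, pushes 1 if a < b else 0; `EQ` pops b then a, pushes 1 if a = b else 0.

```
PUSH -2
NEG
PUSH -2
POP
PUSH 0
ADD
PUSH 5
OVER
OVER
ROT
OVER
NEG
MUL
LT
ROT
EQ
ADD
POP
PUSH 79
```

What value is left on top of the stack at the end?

PUSH -2 -> [-2]
NEG     -> [2]
PUSH -2 -> [2, -2]
POP     -> [2]
PUSH 0  -> [2, 0]
ADD     -> [2]
PUSH 5  -> [2, 5]
OVER    -> [2, 5, 2]
OVER    -> [2, 5, 2, 5]
ROT     -> [2, 2, 5, 5]
OVER    -> [2, 2, 5, 5, 5]
NEG     -> [2, 2, 5, 5, -5]
MUL     -> [2, 2, 5, -25]
LT      -> [2, 2, 0]
ROT     -> [2, 0, 2]
EQ      -> [2, 0]
ADD     -> [2]
POP     -> []
PUSH 79 -> [79]

79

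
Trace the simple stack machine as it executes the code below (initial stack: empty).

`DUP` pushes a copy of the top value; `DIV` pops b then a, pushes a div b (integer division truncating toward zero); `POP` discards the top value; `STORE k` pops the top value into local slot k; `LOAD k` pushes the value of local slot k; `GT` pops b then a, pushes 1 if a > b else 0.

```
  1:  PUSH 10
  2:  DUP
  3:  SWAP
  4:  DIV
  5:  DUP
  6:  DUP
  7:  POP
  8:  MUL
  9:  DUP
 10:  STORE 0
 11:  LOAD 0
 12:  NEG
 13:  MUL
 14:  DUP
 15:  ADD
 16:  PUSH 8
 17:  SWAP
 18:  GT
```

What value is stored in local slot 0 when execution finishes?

PUSH 10  [10]
DUP      [10, 10]
SWAP     [10, 10]
DIV      [1]
DUP      [1, 1]
DUP      [1, 1, 1]
POP      [1, 1]
MUL      [1]
DUP      [1, 1]
STORE 0  [1]
LOAD 0   [1, 1]
NEG      [1, -1]
MUL      [-1]
DUP      [-1, -1]
ADD      [-2]
PUSH 8   [-2, 8]
SWAP     [8, -2]
GT       [1]

1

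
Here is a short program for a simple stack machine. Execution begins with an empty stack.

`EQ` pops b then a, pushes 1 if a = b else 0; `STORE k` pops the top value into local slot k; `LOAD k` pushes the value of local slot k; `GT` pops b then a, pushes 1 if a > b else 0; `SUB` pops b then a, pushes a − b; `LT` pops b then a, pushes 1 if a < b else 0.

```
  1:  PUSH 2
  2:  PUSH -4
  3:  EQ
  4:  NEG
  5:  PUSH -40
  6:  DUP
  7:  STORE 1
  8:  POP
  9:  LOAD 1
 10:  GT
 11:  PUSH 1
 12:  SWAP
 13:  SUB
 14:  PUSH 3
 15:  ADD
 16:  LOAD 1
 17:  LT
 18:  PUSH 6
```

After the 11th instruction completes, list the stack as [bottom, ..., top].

PUSH 2   -> [2]
PUSH -4  -> [2, -4]
EQ       -> [0]
NEG      -> [0]
PUSH -40 -> [0, -40]
DUP      -> [0, -40, -40]
STORE 1  -> [0, -40]
POP      -> [0]
LOAD 1   -> [0, -40]
GT       -> [1]
PUSH 1   -> [1, 1]

[1, 1]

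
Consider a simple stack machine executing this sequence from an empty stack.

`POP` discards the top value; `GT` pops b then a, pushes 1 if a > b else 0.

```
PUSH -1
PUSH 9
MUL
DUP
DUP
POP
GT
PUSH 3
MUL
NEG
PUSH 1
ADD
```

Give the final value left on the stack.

PUSH -1 -> [-1]
PUSH 9  -> [-1, 9]
MUL     -> [-9]
DUP     -> [-9, -9]
DUP     -> [-9, -9, -9]
POP     -> [-9, -9]
GT      -> [0]
PUSH 3  -> [0, 3]
MUL     -> [0]
NEG     -> [0]
PUSH 1  -> [0, 1]
ADD     -> [1]

1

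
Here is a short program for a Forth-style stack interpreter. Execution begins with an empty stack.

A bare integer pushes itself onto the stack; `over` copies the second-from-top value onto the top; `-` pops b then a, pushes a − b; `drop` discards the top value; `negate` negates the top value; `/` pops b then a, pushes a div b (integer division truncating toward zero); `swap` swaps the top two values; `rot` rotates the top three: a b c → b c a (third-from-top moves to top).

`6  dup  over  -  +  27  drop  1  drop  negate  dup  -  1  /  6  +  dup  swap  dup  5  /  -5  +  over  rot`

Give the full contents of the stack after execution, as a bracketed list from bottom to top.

[6, -4, 6, 6]

6      : 6
dup    : 6 6
over   : 6 6 6
-      : 6 0
+      : 6
27     : 6 27
drop   : 6
1      : 6 1
drop   : 6
negate : -6
dup    : -6 -6
-      : 0
1      : 0 1
/      : 0
6      : 0 6
+      : 6
dup    : 6 6
swap   : 6 6
dup    : 6 6 6
5      : 6 6 6 5
/      : 6 6 1
-5     : 6 6 1 -5
+      : 6 6 -4
over   : 6 6 -4 6
rot    : 6 -4 6 6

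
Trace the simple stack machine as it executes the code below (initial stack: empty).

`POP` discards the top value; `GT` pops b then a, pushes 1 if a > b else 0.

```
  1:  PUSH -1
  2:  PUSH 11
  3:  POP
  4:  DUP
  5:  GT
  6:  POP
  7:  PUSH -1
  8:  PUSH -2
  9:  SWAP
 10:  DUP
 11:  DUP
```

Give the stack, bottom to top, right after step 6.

PUSH -1 -> -1
PUSH 11 -> -1 11
POP     -> -1
DUP     -> -1 -1
GT      -> 0
POP     -> (empty)

[]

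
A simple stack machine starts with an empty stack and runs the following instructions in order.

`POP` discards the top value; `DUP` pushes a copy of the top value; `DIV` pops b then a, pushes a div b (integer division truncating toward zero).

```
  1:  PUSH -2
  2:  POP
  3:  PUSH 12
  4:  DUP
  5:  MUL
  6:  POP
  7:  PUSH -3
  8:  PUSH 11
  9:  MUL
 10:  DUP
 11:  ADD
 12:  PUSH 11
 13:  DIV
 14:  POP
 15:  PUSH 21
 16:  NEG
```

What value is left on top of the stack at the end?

PUSH -2 : -2
POP     : (empty)
PUSH 12 : 12
DUP     : 12 12
MUL     : 144
POP     : (empty)
PUSH -3 : -3
PUSH 11 : -3 11
MUL     : -33
DUP     : -33 -33
ADD     : -66
PUSH 11 : -66 11
DIV     : -6
POP     : (empty)
PUSH 21 : 21
NEG     : -21

-21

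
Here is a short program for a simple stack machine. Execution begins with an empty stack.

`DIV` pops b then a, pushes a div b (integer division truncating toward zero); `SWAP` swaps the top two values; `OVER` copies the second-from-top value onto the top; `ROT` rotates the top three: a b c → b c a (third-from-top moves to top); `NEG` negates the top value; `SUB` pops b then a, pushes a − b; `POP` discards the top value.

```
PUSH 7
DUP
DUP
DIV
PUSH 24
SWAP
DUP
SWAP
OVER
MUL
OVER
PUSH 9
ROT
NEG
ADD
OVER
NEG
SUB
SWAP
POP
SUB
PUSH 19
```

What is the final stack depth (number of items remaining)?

4

PUSH 7  : [7]
DUP     : [7, 7]
DUP     : [7, 7, 7]
DIV     : [7, 1]
PUSH 24 : [7, 1, 24]
SWAP    : [7, 24, 1]
DUP     : [7, 24, 1, 1]
SWAP    : [7, 24, 1, 1]
OVER    : [7, 24, 1, 1, 1]
MUL     : [7, 24, 1, 1]
OVER    : [7, 24, 1, 1, 1]
PUSH 9  : [7, 24, 1, 1, 1, 9]
ROT     : [7, 24, 1, 1, 9, 1]
NEG     : [7, 24, 1, 1, 9, -1]
ADD     : [7, 24, 1, 1, 8]
OVER    : [7, 24, 1, 1, 8, 1]
NEG     : [7, 24, 1, 1, 8, -1]
SUB     : [7, 24, 1, 1, 9]
SWAP    : [7, 24, 1, 9, 1]
POP     : [7, 24, 1, 9]
SUB     : [7, 24, -8]
PUSH 19 : [7, 24, -8, 19]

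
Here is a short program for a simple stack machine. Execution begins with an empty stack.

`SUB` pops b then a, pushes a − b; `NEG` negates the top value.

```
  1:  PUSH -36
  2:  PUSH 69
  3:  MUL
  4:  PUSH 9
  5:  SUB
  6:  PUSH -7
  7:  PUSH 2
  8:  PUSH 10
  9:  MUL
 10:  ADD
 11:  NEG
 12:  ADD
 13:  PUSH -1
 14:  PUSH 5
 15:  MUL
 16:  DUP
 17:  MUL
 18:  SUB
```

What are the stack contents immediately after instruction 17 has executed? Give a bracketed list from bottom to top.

[-2506, 25]

PUSH -36 -> -36
PUSH 69  -> -36 69
MUL      -> -2484
PUSH 9   -> -2484 9
SUB      -> -2493
PUSH -7  -> -2493 -7
PUSH 2   -> -2493 -7 2
PUSH 10  -> -2493 -7 2 10
MUL      -> -2493 -7 20
ADD      -> -2493 13
NEG      -> -2493 -13
ADD      -> -2506
PUSH -1  -> -2506 -1
PUSH 5   -> -2506 -1 5
MUL      -> -2506 -5
DUP      -> -2506 -5 -5
MUL      -> -2506 25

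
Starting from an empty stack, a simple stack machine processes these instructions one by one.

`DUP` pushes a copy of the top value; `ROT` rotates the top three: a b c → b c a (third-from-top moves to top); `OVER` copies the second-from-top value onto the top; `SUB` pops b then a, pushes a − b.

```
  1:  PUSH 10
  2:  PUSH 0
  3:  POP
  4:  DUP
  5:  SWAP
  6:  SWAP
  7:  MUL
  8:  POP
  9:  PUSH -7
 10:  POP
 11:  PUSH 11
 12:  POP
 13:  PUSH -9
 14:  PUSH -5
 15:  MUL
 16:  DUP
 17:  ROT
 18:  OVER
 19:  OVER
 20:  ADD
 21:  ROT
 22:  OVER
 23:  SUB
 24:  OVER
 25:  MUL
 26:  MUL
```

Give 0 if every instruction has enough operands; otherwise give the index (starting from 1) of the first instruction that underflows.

PUSH 10 → 10
PUSH 0  → 10 0
POP     → 10
DUP     → 10 10
SWAP    → 10 10
SWAP    → 10 10
MUL     → 100
POP     → (empty)
PUSH -7 → -7
POP     → (empty)
PUSH 11 → 11
POP     → (empty)
PUSH -9 → -9
PUSH -5 → -9 -5
MUL     → 45
DUP     → 45 45
ROT  — needs 3 operands, stack has 2 → underflow

17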